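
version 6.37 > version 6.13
True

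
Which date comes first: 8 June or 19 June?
8 June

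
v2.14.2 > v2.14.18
False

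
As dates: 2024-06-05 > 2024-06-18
False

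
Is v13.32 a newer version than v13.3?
Yes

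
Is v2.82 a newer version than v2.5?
Yes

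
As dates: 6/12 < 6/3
False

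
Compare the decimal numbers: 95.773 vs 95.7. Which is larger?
95.773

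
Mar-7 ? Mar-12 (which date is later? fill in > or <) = <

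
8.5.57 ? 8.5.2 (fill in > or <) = >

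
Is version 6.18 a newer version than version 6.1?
Yes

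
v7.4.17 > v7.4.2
True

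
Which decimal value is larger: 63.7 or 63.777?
63.777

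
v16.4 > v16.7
False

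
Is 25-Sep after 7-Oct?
No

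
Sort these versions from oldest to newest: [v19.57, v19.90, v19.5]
[v19.5, v19.57, v19.90]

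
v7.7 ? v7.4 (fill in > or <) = >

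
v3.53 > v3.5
True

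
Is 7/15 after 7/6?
Yes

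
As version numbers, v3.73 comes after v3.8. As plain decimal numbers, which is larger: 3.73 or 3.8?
3.8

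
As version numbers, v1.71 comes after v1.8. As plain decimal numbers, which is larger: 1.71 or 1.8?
1.8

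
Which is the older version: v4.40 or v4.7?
v4.7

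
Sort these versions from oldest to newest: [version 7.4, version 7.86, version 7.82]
[version 7.4, version 7.82, version 7.86]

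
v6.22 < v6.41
True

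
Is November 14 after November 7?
Yes. Day 14 comes after day 7 in November — this is a date comparison, not a decimal one (the decimal 11.14 would be smaller than 11.7).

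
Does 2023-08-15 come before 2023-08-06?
No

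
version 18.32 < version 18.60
True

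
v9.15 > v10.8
False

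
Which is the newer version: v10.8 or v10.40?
v10.40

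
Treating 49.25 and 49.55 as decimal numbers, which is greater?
49.55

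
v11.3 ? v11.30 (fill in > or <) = <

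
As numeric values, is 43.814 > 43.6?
True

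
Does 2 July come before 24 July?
Yes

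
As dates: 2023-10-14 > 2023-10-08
True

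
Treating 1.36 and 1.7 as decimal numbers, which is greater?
1.7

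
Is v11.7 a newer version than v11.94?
No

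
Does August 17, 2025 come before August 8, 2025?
No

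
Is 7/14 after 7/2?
Yes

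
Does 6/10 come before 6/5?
No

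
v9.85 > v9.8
True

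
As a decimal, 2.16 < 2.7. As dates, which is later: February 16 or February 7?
February 16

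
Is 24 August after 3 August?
Yes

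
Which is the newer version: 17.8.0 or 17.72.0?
17.72.0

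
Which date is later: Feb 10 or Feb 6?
Feb 10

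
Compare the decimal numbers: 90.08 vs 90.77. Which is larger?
90.77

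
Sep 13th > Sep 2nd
True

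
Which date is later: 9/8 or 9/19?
9/19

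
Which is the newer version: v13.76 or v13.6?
v13.76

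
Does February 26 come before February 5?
No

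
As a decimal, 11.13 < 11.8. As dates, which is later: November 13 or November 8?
November 13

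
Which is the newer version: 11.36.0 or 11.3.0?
11.36.0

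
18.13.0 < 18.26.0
True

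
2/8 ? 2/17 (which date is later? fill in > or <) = <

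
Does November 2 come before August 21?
No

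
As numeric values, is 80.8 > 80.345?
True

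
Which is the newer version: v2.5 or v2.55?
v2.55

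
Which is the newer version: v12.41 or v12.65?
v12.65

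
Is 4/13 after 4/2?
Yes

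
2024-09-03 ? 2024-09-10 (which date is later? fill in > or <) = <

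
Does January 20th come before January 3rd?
No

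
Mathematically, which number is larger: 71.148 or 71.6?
71.6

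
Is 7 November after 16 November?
No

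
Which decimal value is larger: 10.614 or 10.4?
10.614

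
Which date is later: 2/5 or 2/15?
2/15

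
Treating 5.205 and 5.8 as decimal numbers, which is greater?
5.8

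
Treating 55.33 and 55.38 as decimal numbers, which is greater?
55.38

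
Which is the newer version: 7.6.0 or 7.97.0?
7.97.0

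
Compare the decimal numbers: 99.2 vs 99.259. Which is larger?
99.259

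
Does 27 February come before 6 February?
No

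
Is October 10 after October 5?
Yes. Day 10 comes after day 5 in October — this is a date comparison, not a decimal one (the decimal 10.10 would be smaller than 10.5).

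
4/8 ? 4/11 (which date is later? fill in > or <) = <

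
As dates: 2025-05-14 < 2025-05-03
False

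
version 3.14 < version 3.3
False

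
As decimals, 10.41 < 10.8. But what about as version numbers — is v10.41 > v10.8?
True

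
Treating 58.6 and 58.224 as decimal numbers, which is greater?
58.6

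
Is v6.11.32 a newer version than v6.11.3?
Yes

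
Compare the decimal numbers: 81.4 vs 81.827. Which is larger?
81.827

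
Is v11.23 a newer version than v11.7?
Yes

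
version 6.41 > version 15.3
False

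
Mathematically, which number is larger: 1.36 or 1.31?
1.36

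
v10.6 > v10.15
False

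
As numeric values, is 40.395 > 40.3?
True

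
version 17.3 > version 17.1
True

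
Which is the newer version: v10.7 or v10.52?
v10.52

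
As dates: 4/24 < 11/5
True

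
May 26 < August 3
True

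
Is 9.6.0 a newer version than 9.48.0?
No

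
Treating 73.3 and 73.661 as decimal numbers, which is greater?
73.661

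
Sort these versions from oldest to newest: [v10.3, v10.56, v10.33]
[v10.3, v10.33, v10.56]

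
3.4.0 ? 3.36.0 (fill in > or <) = <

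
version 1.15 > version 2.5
False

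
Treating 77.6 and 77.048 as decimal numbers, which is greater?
77.6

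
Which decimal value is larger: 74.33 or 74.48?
74.48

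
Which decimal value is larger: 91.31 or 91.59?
91.59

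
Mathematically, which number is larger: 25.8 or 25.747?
25.8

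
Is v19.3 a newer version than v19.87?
No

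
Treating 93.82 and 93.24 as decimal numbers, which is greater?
93.82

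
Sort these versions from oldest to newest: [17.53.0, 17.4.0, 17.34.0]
[17.4.0, 17.34.0, 17.53.0]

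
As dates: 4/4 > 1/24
True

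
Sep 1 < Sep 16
True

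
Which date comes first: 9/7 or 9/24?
9/7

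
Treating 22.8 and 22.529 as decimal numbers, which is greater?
22.8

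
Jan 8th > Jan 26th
False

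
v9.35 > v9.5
True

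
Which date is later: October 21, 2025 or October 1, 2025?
October 21, 2025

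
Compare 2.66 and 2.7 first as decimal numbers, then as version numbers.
As decimals: 2.66 < 2.7. As versions: v2.66 > v2.7 (minor version 66 > 7).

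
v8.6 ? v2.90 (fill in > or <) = >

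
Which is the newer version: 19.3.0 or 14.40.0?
19.3.0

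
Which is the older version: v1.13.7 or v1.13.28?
v1.13.7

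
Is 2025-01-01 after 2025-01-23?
No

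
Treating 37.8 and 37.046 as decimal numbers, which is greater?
37.8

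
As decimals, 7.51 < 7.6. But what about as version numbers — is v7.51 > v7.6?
True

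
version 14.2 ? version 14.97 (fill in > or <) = <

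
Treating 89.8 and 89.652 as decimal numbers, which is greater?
89.8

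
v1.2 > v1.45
False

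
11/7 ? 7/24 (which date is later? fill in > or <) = >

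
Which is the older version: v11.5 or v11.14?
v11.5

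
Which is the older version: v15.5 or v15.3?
v15.3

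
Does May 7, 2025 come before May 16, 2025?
Yes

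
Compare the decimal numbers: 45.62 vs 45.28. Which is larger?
45.62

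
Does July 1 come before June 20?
No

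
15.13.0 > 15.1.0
True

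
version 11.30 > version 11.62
False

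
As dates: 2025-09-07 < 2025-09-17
True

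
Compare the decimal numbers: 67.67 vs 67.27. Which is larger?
67.67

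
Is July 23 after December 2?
No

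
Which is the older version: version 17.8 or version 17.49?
version 17.8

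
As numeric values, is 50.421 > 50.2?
True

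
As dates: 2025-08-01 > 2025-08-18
False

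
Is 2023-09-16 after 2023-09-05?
Yes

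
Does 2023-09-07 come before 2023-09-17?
Yes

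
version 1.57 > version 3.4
False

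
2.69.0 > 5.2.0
False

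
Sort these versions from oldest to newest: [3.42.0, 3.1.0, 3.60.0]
[3.1.0, 3.42.0, 3.60.0]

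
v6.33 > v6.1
True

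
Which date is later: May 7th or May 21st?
May 21st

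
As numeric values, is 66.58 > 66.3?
True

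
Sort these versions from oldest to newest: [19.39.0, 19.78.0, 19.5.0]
[19.5.0, 19.39.0, 19.78.0]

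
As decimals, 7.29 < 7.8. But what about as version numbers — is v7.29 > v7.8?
True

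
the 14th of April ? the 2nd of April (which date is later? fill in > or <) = >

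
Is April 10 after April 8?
Yes. Day 10 comes after day 8 in April — this is a date comparison, not a decimal one (the decimal 4.10 would be smaller than 4.8).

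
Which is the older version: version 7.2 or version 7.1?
version 7.1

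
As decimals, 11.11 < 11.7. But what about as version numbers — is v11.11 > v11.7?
True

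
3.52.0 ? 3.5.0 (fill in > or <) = >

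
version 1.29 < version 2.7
True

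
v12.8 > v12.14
False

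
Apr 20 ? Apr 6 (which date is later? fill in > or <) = >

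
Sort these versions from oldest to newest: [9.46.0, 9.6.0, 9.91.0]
[9.6.0, 9.46.0, 9.91.0]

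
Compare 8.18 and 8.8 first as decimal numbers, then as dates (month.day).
As decimals: 8.18 < 8.8. As dates: 8/18 is later than 8/8 (day 18 > day 8).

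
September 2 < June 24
False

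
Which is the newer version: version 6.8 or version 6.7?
version 6.8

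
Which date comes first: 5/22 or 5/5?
5/5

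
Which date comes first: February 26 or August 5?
February 26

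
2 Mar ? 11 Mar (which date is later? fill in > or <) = <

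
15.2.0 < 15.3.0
True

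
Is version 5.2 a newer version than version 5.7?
No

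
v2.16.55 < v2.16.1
False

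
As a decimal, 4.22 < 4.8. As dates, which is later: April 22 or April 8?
April 22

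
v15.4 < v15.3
False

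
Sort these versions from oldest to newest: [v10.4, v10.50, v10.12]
[v10.4, v10.12, v10.50]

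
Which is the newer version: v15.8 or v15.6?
v15.8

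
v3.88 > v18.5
False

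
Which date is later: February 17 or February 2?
February 17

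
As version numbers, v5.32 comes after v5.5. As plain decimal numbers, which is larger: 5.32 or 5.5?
5.5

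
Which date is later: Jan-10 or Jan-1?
Jan-10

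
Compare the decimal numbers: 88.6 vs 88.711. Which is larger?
88.711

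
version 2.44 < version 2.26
False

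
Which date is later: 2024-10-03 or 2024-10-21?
2024-10-21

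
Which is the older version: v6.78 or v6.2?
v6.2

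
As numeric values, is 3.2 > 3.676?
False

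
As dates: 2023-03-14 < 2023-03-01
False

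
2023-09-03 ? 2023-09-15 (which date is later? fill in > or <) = <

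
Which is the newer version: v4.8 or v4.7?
v4.8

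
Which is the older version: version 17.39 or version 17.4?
version 17.4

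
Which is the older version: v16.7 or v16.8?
v16.7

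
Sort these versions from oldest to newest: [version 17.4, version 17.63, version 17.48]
[version 17.4, version 17.48, version 17.63]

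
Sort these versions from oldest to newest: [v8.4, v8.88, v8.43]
[v8.4, v8.43, v8.88]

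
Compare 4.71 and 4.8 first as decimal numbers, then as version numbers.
As decimals: 4.71 < 4.8. As versions: v4.71 > v4.8 (minor version 71 > 8).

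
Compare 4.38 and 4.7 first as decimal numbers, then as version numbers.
As decimals: 4.38 < 4.7. As versions: v4.38 > v4.7 (minor version 38 > 7).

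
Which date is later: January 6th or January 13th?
January 13th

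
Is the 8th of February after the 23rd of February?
No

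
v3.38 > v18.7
False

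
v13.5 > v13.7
False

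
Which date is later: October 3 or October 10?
October 10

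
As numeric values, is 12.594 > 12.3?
True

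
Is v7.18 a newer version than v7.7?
Yes. Version numbers are compared segment by segment as integers, not as decimals: minor version 18 > 7, so v7.18 > v7.7 (even though the decimal 7.18 < 7.7).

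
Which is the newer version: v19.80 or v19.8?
v19.80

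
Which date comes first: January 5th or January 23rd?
January 5th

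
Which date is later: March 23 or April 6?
April 6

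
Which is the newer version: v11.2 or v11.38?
v11.38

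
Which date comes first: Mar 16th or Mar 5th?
Mar 5th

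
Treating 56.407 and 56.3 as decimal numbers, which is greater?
56.407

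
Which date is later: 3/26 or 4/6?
4/6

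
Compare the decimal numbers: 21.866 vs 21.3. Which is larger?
21.866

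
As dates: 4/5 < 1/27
False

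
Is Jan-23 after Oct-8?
No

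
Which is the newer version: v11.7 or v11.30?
v11.30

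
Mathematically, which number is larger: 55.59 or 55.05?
55.59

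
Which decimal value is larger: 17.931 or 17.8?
17.931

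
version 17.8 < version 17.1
False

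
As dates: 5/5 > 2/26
True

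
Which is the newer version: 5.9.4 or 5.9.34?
5.9.34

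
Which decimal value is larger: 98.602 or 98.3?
98.602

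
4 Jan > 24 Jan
False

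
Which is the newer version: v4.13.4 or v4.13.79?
v4.13.79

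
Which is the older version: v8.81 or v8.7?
v8.7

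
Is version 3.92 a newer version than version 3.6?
Yes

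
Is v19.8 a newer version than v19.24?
No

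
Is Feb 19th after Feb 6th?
Yes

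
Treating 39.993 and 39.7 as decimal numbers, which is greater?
39.993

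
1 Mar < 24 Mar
True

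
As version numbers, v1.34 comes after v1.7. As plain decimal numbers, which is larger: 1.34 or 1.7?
1.7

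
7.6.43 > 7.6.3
True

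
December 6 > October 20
True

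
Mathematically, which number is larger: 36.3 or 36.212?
36.3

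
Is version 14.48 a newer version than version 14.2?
Yes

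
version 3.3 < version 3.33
True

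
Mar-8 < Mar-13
True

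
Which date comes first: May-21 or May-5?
May-5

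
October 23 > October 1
True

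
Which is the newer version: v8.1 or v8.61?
v8.61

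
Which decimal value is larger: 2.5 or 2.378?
2.5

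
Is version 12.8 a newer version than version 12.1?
Yes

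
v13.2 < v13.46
True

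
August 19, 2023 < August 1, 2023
False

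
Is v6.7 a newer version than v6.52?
No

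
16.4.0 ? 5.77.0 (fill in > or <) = >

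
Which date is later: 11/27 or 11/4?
11/27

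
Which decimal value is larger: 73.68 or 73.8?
73.8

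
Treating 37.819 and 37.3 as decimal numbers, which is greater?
37.819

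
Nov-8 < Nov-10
True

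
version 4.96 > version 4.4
True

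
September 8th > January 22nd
True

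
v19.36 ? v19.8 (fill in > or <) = >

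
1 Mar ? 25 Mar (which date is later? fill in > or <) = <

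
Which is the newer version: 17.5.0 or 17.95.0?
17.95.0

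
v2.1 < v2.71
True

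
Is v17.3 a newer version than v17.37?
No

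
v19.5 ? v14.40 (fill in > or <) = >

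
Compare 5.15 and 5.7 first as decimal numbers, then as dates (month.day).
As decimals: 5.15 < 5.7. As dates: 5/15 is later than 5/7 (day 15 > day 7).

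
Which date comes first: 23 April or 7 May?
23 April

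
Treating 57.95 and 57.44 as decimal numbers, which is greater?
57.95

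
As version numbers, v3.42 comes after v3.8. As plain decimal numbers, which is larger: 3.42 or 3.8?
3.8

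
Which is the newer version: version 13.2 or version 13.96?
version 13.96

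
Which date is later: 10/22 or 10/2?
10/22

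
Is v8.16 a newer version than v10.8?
No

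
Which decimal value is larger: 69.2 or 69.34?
69.34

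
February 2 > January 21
True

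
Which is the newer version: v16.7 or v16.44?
v16.44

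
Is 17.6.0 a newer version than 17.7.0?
No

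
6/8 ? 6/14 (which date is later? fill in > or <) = <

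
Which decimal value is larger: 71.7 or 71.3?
71.7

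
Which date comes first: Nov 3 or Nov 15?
Nov 3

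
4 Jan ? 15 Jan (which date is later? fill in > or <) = <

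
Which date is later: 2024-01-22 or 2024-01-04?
2024-01-22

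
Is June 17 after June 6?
Yes. Day 17 comes after day 6 in June — this is a date comparison, not a decimal one (the decimal 6.17 would be smaller than 6.6).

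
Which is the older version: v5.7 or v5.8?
v5.7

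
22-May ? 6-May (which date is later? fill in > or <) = >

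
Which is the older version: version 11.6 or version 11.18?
version 11.6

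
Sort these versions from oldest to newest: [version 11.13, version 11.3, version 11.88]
[version 11.3, version 11.13, version 11.88]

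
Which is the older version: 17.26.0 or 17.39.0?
17.26.0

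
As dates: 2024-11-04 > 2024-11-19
False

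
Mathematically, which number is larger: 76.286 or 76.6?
76.6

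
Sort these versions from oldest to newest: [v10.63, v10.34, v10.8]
[v10.8, v10.34, v10.63]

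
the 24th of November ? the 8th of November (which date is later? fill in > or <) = >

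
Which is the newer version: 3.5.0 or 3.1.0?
3.5.0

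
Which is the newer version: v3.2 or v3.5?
v3.5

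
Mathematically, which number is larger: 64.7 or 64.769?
64.769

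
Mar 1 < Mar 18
True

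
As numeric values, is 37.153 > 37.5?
False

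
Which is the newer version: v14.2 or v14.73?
v14.73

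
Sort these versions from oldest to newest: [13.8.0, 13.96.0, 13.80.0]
[13.8.0, 13.80.0, 13.96.0]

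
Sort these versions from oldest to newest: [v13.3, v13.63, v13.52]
[v13.3, v13.52, v13.63]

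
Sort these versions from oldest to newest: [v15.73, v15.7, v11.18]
[v11.18, v15.7, v15.73]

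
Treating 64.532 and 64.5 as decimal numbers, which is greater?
64.532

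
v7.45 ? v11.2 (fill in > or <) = <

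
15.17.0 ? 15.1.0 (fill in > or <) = >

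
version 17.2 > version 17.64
False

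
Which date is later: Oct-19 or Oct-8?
Oct-19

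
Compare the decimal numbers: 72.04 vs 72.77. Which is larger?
72.77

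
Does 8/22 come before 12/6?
Yes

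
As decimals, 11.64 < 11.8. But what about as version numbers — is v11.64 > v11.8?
True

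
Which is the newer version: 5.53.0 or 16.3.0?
16.3.0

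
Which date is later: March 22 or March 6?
March 22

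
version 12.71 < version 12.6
False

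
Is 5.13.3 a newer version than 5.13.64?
No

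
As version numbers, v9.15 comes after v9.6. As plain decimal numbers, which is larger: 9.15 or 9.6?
9.6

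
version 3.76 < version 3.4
False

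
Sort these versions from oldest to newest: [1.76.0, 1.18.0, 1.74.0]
[1.18.0, 1.74.0, 1.76.0]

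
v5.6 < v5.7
True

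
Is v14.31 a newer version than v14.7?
Yes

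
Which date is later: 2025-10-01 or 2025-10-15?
2025-10-15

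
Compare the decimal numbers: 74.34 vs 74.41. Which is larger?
74.41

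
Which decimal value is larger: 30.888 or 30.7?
30.888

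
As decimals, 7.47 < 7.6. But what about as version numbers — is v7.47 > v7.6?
True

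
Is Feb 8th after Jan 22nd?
Yes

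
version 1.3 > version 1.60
False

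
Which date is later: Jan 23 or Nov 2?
Nov 2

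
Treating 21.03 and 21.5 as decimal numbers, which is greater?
21.5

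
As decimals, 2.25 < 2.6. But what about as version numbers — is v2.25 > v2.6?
True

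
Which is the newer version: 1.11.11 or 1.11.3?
1.11.11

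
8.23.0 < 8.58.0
True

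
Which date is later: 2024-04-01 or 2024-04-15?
2024-04-15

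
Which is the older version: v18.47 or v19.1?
v18.47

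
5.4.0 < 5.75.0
True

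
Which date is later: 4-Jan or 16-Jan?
16-Jan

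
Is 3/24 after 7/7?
No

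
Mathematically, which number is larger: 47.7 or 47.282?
47.7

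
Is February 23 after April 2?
No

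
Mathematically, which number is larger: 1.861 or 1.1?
1.861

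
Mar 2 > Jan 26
True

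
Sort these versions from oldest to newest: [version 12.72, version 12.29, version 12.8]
[version 12.8, version 12.29, version 12.72]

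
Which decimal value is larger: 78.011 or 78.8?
78.8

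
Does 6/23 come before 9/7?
Yes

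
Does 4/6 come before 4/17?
Yes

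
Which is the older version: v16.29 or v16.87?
v16.29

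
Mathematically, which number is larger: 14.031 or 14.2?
14.2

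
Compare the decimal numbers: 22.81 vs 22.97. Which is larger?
22.97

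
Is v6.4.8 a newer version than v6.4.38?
No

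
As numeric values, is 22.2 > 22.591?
False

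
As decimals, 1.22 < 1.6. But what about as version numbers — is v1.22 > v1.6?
True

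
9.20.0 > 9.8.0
True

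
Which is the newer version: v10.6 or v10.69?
v10.69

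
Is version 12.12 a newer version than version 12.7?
Yes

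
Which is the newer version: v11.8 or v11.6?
v11.8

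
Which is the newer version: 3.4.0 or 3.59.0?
3.59.0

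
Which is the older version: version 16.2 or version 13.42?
version 13.42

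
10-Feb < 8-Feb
False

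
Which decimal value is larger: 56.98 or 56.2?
56.98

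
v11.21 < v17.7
True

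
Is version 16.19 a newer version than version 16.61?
No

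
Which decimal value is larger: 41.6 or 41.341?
41.6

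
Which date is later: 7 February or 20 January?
7 February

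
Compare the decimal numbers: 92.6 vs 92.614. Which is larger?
92.614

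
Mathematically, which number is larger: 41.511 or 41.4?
41.511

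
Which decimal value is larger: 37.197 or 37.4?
37.4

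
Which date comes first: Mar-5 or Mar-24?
Mar-5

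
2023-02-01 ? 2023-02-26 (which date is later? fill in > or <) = <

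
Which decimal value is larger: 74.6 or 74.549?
74.6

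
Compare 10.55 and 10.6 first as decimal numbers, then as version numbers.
As decimals: 10.55 < 10.6. As versions: v10.55 > v10.6 (minor version 55 > 6).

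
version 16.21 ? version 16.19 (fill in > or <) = >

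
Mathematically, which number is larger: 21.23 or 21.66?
21.66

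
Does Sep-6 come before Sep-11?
Yes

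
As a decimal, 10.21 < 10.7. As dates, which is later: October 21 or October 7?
October 21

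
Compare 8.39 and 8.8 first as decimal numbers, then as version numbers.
As decimals: 8.39 < 8.8. As versions: v8.39 > v8.8 (minor version 39 > 8).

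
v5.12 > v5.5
True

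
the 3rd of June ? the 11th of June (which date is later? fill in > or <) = <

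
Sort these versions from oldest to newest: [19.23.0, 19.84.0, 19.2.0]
[19.2.0, 19.23.0, 19.84.0]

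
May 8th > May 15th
False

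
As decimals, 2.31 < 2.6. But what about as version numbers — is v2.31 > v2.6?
True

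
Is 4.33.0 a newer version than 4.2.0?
Yes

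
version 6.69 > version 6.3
True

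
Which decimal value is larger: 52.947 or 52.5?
52.947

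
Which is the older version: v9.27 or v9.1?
v9.1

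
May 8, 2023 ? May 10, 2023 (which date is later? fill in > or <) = <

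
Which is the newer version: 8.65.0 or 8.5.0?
8.65.0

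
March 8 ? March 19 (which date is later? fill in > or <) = <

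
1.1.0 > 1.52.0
False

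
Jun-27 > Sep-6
False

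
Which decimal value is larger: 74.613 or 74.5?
74.613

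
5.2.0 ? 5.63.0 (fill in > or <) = <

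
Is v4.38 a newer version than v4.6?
Yes. Version numbers are compared segment by segment as integers, not as decimals: minor version 38 > 6, so v4.38 > v4.6 (even though the decimal 4.38 < 4.6).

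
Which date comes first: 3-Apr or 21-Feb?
21-Feb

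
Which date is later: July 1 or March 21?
July 1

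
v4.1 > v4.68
False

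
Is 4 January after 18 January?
No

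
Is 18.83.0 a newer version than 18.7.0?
Yes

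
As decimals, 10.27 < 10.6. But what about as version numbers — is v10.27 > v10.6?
True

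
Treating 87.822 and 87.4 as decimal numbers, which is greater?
87.822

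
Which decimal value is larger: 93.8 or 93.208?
93.8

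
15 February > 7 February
True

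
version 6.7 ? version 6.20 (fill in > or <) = <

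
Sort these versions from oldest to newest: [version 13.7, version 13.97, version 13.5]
[version 13.5, version 13.7, version 13.97]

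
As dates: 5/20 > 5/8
True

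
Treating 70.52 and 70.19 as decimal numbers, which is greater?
70.52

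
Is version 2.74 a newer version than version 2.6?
Yes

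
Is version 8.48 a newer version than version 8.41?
Yes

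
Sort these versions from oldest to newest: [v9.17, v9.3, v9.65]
[v9.3, v9.17, v9.65]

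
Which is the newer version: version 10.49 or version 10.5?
version 10.49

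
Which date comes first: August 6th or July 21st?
July 21st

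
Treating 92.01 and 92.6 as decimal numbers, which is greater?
92.6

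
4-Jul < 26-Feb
False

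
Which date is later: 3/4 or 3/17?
3/17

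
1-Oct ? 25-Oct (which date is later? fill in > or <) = <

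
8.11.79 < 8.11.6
False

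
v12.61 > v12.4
True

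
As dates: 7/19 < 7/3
False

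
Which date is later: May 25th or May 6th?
May 25th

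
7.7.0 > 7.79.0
False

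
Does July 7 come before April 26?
No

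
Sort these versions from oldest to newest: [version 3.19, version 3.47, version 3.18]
[version 3.18, version 3.19, version 3.47]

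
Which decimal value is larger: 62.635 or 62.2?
62.635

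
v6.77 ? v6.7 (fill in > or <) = >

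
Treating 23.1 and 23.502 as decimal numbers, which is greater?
23.502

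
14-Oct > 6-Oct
True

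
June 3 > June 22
False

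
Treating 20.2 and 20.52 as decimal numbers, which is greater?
20.52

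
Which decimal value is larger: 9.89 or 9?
9.89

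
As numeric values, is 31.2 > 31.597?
False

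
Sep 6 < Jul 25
False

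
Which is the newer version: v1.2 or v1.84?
v1.84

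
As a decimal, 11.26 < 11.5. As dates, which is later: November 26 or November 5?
November 26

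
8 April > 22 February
True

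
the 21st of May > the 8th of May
True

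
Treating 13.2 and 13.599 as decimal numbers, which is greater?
13.599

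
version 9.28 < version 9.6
False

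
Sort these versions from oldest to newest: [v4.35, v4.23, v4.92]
[v4.23, v4.35, v4.92]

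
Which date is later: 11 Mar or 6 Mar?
11 Mar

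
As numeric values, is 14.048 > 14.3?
False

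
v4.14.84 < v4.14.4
False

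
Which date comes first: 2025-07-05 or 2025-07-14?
2025-07-05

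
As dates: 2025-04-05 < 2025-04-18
True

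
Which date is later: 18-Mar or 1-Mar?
18-Mar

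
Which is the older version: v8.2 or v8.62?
v8.2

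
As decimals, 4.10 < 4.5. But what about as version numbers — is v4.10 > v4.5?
True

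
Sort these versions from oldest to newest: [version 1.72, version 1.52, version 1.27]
[version 1.27, version 1.52, version 1.72]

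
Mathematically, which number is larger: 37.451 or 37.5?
37.5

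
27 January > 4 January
True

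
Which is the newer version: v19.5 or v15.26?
v19.5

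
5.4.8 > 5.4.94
False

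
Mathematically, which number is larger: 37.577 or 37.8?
37.8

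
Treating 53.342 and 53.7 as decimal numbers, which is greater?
53.7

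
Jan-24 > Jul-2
False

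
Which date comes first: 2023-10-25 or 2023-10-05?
2023-10-05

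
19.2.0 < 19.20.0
True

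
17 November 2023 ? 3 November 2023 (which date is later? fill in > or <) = >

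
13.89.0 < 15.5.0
True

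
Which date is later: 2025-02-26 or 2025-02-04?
2025-02-26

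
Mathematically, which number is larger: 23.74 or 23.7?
23.74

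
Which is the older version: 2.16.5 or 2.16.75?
2.16.5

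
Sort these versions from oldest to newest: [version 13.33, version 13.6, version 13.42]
[version 13.6, version 13.33, version 13.42]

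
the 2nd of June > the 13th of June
False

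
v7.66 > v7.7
True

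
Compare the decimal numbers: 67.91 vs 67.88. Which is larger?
67.91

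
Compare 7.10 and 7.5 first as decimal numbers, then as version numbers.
As decimals: 7.10 < 7.5. As versions: v7.10 > v7.5 (minor version 10 > 5).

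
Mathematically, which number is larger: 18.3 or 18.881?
18.881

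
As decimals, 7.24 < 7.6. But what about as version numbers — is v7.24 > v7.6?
True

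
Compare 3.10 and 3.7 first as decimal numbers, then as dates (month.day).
As decimals: 3.10 < 3.7. As dates: 3/10 is later than 3/7 (day 10 > day 7).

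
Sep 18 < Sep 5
False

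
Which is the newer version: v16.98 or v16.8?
v16.98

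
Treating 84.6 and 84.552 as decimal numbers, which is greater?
84.6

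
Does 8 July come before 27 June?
No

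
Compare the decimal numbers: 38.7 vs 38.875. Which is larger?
38.875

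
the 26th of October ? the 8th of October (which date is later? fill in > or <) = >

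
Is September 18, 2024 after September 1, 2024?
Yes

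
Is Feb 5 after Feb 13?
No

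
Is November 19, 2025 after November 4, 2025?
Yes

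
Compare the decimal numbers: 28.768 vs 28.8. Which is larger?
28.8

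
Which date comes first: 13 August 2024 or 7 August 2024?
7 August 2024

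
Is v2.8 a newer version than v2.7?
Yes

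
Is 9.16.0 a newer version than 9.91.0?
No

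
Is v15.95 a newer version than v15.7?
Yes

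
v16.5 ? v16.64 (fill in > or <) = <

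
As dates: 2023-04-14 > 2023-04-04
True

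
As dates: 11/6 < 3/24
False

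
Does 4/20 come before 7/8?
Yes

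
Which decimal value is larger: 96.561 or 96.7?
96.7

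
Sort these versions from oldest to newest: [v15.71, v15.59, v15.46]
[v15.46, v15.59, v15.71]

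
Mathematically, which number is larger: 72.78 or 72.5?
72.78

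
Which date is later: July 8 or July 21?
July 21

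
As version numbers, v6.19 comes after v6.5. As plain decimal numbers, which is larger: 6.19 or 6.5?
6.5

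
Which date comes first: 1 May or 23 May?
1 May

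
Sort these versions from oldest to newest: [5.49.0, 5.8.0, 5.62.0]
[5.8.0, 5.49.0, 5.62.0]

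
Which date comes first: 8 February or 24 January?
24 January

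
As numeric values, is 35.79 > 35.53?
True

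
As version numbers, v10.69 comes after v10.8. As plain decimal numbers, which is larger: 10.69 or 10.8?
10.8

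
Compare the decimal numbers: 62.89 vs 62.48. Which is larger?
62.89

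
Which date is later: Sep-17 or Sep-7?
Sep-17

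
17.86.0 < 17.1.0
False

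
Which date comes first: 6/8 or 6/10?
6/8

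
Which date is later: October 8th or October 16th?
October 16th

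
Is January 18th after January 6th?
Yes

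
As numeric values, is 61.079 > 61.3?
False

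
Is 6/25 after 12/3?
No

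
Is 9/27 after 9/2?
Yes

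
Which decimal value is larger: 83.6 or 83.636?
83.636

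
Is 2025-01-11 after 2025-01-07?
Yes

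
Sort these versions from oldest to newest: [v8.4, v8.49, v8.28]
[v8.4, v8.28, v8.49]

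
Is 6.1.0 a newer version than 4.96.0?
Yes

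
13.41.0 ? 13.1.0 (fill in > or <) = >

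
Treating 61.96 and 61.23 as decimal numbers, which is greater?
61.96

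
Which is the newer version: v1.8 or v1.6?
v1.8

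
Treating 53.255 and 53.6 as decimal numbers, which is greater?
53.6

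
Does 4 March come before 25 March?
Yes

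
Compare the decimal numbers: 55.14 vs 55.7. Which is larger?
55.7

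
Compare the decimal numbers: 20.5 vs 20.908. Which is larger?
20.908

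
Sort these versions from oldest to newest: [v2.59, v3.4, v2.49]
[v2.49, v2.59, v3.4]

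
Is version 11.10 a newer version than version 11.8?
Yes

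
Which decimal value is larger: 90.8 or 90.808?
90.808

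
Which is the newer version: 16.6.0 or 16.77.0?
16.77.0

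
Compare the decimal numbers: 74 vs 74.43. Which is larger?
74.43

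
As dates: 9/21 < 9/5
False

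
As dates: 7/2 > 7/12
False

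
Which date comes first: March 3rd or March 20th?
March 3rd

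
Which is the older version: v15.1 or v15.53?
v15.1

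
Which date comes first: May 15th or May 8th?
May 8th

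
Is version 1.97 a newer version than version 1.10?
Yes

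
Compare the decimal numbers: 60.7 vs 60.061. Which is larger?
60.7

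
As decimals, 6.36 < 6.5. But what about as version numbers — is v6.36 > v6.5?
True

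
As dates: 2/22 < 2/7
False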